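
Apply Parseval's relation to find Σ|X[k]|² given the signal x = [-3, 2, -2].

Parseval: Σ|x[n]|² = (1/N)Σ|X[k]|², so Σ|X[k]|² = N·Σ|x[n]|² = 3·17.0000

Σ|X[k]|² = N·Σ|x[n]|² = 3·17.0000 = 51.0000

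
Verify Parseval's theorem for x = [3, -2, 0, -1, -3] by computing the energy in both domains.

Time domain:
Σ|x[n]|² = |3|² + |-2|² + |0|² + |-1|² + |-3|² = 23.0000

Frequency domain:
(1/5)Σ|X[k]|² = (1/5)(|-3|² + |2.2639-1.5388i|² + |6.7361+0.3633i|² + |6.7361-0.3633i|² + |2.2639+1.5388i|²) = (1/5)·115.0000 = 23.0000

Both sides agree, confirming Parseval's theorem.

Σ|x[n]|² = (1/N)Σ|X[k]|² = 23.0000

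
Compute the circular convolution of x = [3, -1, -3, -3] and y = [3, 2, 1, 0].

(x ⊛ y)[n] = Σ(m=0 to 3) x[m] · y[(n-m) mod 4]

Computing each output sample:
(x ⊛ y)[0] = 0
(x ⊛ y)[1] = 0
(x ⊛ y)[2] = -8
(x ⊛ y)[3] = -16

x ⊛ y = [0, 0, -8, -16]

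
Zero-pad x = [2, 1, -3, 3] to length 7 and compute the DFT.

Original 4-point DFT: [3, 5+2i, -5, 5-2i]
Zero-padded 7-point DFT provides frequency interpolation.

DFT_7([x, 0, ...]) = [3, 0.5881+0.8413i, 6.3509+0.0689i, -1.4390-5.7042i, -1.4390+5.7042i, 6.3509-0.0689i, 0.5881-0.8413i]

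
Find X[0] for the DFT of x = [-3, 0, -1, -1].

X[0] = Σ(n=0 to 3) x[n] · ω_4^0 = Σ x[n]
= (-3) + (0) + (-1) + (-1)

X[0] = -5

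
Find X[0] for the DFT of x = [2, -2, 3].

X[0] = Σ(n=0 to 2) x[n] · ω_3^0 = Σ x[n]
= (2) + (-2) + (3)

X[0] = 3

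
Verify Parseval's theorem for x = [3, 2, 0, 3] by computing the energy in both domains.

Time domain:
Σ|x[n]|² = |3|² + |2|² + |0|² + |3|² = 22.0000

Frequency domain:
(1/4)Σ|X[k]|² = (1/4)(|8|² + |3+1i|² + |-2|² + |3-1i|²) = (1/4)·88.0000 = 22.0000

Both sides agree, confirming Parseval's theorem.

Σ|x[n]|² = (1/N)Σ|X[k]|² = 22.0000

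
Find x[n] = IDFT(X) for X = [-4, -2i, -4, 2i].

x[n] = (1/4) Σ(k=0 to 3) X[k] · e^(2πikn/4)

Computing each x[n]:
x[0] = -2
x[1] = 1
x[2] = -2
x[3] = -1

x = [-2, 1, -2, -1]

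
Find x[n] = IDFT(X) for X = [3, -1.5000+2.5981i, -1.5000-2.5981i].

x[n] = (1/3) Σ(k=0 to 2) X[k] · e^(2πikn/3)

Computing each x[n]:
x[0] = 0
x[1] = 0
x[2] = 3

x = [0, 0, 3]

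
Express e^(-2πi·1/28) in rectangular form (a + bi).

ω_28^1 = e^(-2πi·1/28)
= cos(-2π·1/28) + i·sin(-2π·1/28)
= cos(-2π/28) + i·sin(-2π/28)

ω_28^1 = cos(-2π/28) + i·sin(-2π/28) = 0.9749-0.2225i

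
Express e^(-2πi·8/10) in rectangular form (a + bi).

ω_10^8 = e^(-2πi·8/10)
= cos(-2π·8/10) + i·sin(-2π·8/10)
= cos(-16π/10) + i·sin(-16π/10)

ω_10^8 = cos(-16π/10) + i·sin(-16π/10) = 0.3090+0.9511i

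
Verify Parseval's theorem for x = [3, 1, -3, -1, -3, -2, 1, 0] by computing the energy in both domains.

Time domain:
Σ|x[n]|² = |3|² + |1|² + |-3|² + |-1|² + |-3|² + |-2|² + |1|² + |0|² = 34.0000

Frequency domain:
(1/8)Σ|X[k]|² = (1/8)(|-4|² + |8.8284+2.5858i|² + |2|² + |3.1716-5.4142i|² + |0|² + |3.1716+5.4142i|² + |2|² + |8.8284-2.5858i|²) = (1/8)·272.0000 = 34.0000

Both sides agree, confirming Parseval's theorem.

Σ|x[n]|² = (1/N)Σ|X[k]|² = 34.0000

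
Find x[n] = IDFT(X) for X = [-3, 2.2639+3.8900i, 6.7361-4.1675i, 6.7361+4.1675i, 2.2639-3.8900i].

x[n] = (1/5) Σ(k=0 to 4) X[k] · e^(2πikn/5)

Computing each x[n]:
x[0] = 3
x[1] = -3
x[2] = -3
x[3] = 2
x[4] = -2

x = [3, -3, -3, 2, -2]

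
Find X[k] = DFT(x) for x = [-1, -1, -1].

X[k] = Σ(n=0 to 2) x[n] · ω_3^(nk)
where ω_3 = e^(-2πi/3)

Computing each X[k]:
X[0] = -3
X[1] = 0
X[2] = 0

X = [-3, 0, 0]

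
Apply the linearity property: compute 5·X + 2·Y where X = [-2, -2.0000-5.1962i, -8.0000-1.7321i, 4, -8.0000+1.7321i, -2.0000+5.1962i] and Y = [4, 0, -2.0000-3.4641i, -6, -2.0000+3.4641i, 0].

By linearity: DFT(5x + 2y) = 5·DFT(x) + 2·DFT(y)
= 5·[-2, -2.0000-5.1962i, -8.0000-1.7321i, 4, -8.0000+1.7321i, -2.0000+5.1962i] + 2·[4, 0, -2.0000-3.4641i, -6, -2.0000+3.4641i, 0]

Computing element-wise:
Z[0] = 5·(-2) + 2·(4) = -2
Z[1] = 5·(-2.0000-5.1962i) + 2·(0) = -10.0000-25.9810i
Z[2] = 5·(-8.0000-1.7321i) + 2·(-2.0000-3.4641i) = -44.0000-15.5887i
Z[3] = 5·(4) + 2·(-6) = 8
Z[4] = 5·(-8.0000+1.7321i) + 2·(-2.0000+3.4641i) = -44.0000+15.5887i
Z[5] = 5·(-2.0000+5.1962i) + 2·(0) = -10.0000+25.9810i

DFT(5x + 2y) = 5·X + 2·Y = [-2, -10.0000-25.9810i, -44.0000-15.5887i, 8, -44.0000+15.5887i, -10.0000+25.9810i]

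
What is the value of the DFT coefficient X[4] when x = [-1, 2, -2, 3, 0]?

X[4] = Σ(n=0 to 4) x[n] · ω_5^(4n) where ω_5 = e^(-2πi/5)
= (-1)·ω_5^0 + (2)·ω_5^4 + (-2)·ω_5^8 + (3)·ω_5^12 + (0)·ω_5^16

X[4] = -1.1910-1.0368i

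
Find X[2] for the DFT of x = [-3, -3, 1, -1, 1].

X[2] = Σ(n=0 to 4) x[n] · ω_5^(2n) where ω_5 = e^(-2πi/5)
= (-3)·ω_5^0 + (-3)·ω_5^2 + (1)·ω_5^4 + (-1)·ω_5^6 + (1)·ω_5^8

X[2] = -1.3820+4.2533i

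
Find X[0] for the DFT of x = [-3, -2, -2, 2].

X[0] = Σ(n=0 to 3) x[n] · ω_4^0 = Σ x[n]
= (-3) + (-2) + (-2) + (2)

X[0] = -5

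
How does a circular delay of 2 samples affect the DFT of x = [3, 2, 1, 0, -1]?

Time shift by 2: X_shifted[k] = ω_5^(2k) · X[k]
Shifted x = [0, -1, 3, 2, 1]

DFT(x[n-2]) = [5, -4.0451+1.3143i, 1.5451+2.1266i, 1.5451-2.1266i, -4.0451-1.3143i]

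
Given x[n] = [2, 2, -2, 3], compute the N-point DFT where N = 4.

X[k] = Σ(n=0 to 3) x[n] · ω_4^(nk)
where ω_4 = e^(-2πi/4)

Computing each X[k]:
X[0] = 5
X[1] = 4+1i
X[2] = -5
X[3] = 4-1i

X = [5, 4+1i, -5, 4-1i]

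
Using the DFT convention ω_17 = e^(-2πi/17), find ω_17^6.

ω_17^6 = e^(-2πi·6/17)
= cos(-2π·6/17) + i·sin(-2π·6/17)
= cos(-12π/17) + i·sin(-12π/17)

ω_17^6 = cos(-12π/17) + i·sin(-12π/17) = -0.6026-0.7980i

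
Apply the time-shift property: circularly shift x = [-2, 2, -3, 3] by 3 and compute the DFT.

Time shift by 3: X_shifted[k] = ω_4^(3k) · X[k]
Shifted x = [2, -3, 3, -2]

DFT(x[n-3]) = [0, -1+1i, 10, -1-1i]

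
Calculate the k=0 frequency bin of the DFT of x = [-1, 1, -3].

X[0] = Σ(n=0 to 2) x[n] · ω_3^0 = Σ x[n]
= (-1) + (1) + (-3)

X[0] = -3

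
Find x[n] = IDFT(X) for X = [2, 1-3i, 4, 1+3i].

x[n] = (1/4) Σ(k=0 to 3) X[k] · e^(2πikn/4)

Computing each x[n]:
x[0] = 2
x[1] = 1
x[2] = 1
x[3] = -2

x = [2, 1, 1, -2]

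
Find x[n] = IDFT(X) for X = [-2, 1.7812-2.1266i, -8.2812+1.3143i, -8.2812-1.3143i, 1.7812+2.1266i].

x[n] = (1/5) Σ(k=0 to 4) X[k] · e^(2πikn/5)

Computing each x[n]:
x[0] = -3
x[1] = 3
x[2] = -1
x[3] = -3
x[4] = 2

x = [-3, 3, -1, -3, 2]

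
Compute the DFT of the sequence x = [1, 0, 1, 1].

X[k] = Σ(n=0 to 3) x[n] · ω_4^(nk)
where ω_4 = e^(-2πi/4)

Computing each X[k]:
X[0] = 3
X[1] = 1i
X[2] = 1
X[3] = -1i

X = [3, 1i, 1, -1i]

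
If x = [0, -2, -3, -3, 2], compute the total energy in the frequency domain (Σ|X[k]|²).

Parseval: Σ|x[n]|² = (1/N)Σ|X[k]|², so Σ|X[k]|² = N·Σ|x[n]|² = 5·26.0000

Σ|X[k]|² = N·Σ|x[n]|² = 5·26.0000 = 130.0000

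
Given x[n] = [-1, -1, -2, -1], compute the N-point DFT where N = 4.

X[k] = Σ(n=0 to 3) x[n] · ω_4^(nk)
where ω_4 = e^(-2πi/4)

Computing each X[k]:
X[0] = -5
X[1] = 1
X[2] = -1
X[3] = 1

X = [-5, 1, -1, 1]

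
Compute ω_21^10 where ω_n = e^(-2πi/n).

ω_21^10 = e^(-2πi·10/21)
= cos(-2π·10/21) + i·sin(-2π·10/21)
= cos(-20π/21) + i·sin(-20π/21)

ω_21^10 = cos(-20π/21) + i·sin(-20π/21) = -0.9888-0.1490i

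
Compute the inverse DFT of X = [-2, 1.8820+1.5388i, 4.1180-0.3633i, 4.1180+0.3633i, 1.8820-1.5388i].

x[n] = (1/5) Σ(k=0 to 4) X[k] · e^(2πikn/5)

Computing each x[n]:
x[0] = 2
x[1] = -2
x[2] = -1
x[3] = 0
x[4] = -1

x = [2, -2, -1, 0, -1]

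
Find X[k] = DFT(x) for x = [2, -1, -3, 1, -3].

X[k] = Σ(n=0 to 4) x[n] · ω_5^(nk)
where ω_5 = e^(-2πi/5)

Computing each X[k]:
X[0] = -4
X[1] = 2.3820+0.4490i
X[2] = 4.6180-4.9798i
X[3] = 4.6180+4.9798i
X[4] = 2.3820-0.4490i

X = [-4, 2.3820+0.4490i, 4.6180-4.9798i, 4.6180+4.9798i, 2.3820-0.4490i]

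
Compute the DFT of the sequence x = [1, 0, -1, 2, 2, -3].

X[k] = Σ(n=0 to 5) x[n] · ω_6^(nk)
where ω_6 = e^(-2πi/6)

Computing each X[k]:
X[0] = 1
X[1] = -3
X[2] = 4.0000-5.1962i
X[3] = 3
X[4] = 4.0000+5.1962i
X[5] = -3

X = [1, -3, 4.0000-5.1962i, 3, 4.0000+5.1962i, -3]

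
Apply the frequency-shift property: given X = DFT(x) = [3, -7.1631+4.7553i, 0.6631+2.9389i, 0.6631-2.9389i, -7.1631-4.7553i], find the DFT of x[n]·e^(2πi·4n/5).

Modulation property: DFT(ω_5^(-4n)·x[n]) = X[(k-4) mod 5], so circularly shift X by 4 positions.

X[k-4] = [-7.1631+4.7553i, 0.6631+2.9389i, 0.6631-2.9389i, -7.1631-4.7553i, 3]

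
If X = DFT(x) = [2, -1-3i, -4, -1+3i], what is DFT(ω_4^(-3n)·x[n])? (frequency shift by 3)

Modulation property: DFT(ω_4^(-3n)·x[n]) = X[(k-3) mod 4], so circularly shift X by 3 positions.

X[k-3] = [-1-3i, -4, -1+3i, 2]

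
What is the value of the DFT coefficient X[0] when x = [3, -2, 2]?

X[0] = Σ(n=0 to 2) x[n] · ω_3^0 = Σ x[n]
= (3) + (-2) + (2)

X[0] = 3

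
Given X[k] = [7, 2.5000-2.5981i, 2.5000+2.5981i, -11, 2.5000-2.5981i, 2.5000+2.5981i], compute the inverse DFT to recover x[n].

x[n] = (1/6) Σ(k=0 to 5) X[k] · e^(2πikn/6)

Computing each x[n]:
x[0] = 1
x[1] = 3
x[2] = 0
x[3] = 3
x[4] = -3
x[5] = 3

x = [1, 3, 0, 3, -3, 3]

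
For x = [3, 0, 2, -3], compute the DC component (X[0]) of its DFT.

X[0] = Σ(n=0 to 3) x[n] · ω_4^0 = Σ x[n]
= (3) + (0) + (2) + (-3)

X[0] = 2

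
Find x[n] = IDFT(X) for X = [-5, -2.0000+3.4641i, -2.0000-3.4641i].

x[n] = (1/3) Σ(k=0 to 2) X[k] · e^(2πikn/3)

Computing each x[n]:
x[0] = -3
x[1] = -3
x[2] = 1

x = [-3, -3, 1]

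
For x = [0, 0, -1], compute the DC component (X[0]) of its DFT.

X[0] = Σ(n=0 to 2) x[n] · ω_3^0 = Σ x[n]
= (0) + (0) + (-1)

X[0] = -1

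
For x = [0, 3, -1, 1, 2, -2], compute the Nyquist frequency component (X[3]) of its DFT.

X[3] = Σ(n=0 to 5) x[n] · ω_6^(3n) where ω_6 = e^(-2πi/6)
= (0)·ω_6^0 + (3)·ω_6^3 + (-1)·ω_6^6 + (1)·ω_6^9 + (2)·ω_6^12 + (-2)·ω_6^15

X[3] = -1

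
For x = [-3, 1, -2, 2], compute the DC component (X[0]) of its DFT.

X[0] = Σ(n=0 to 3) x[n] · ω_4^0 = Σ x[n]
= (-3) + (1) + (-2) + (2)

X[0] = -2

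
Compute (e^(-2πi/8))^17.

Since ω_8^8 = 1, powers reduce modulo 8.
17 mod 8 = 1
So ω_8^17 = ω_8^1 = e^(-2πi·1/8)

ω_8^17 = ω_8^1 = 0.7071-0.7071i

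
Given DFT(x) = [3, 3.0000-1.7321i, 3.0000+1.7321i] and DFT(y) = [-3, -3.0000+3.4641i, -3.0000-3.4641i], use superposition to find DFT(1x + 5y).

By linearity: DFT(1x + 5y) = 1·DFT(x) + 5·DFT(y)
= 1·[3, 3.0000-1.7321i, 3.0000+1.7321i] + 5·[-3, -3.0000+3.4641i, -3.0000-3.4641i]

Computing element-wise:
Z[0] = 1·(3) + 5·(-3) = -12
Z[1] = 1·(3.0000-1.7321i) + 5·(-3.0000+3.4641i) = -12.0000+15.5884i
Z[2] = 1·(3.0000+1.7321i) + 5·(-3.0000-3.4641i) = -12.0000-15.5884i

DFT(1x + 5y) = 1·X + 5·Y = [-12, -12.0000+15.5884i, -12.0000-15.5884i]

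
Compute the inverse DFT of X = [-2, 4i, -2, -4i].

x[n] = (1/4) Σ(k=0 to 3) X[k] · e^(2πikn/4)

Computing each x[n]:
x[0] = -1
x[1] = -2
x[2] = -1
x[3] = 2

x = [-1, -2, -1, 2]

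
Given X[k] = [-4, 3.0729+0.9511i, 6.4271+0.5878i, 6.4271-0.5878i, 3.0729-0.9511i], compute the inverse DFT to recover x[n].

x[n] = (1/5) Σ(k=0 to 4) X[k] · e^(2πikn/5)

Computing each x[n]:
x[0] = 3
x[1] = -3
x[2] = -1
x[3] = -1
x[4] = -2

x = [3, -3, -1, -1, -2]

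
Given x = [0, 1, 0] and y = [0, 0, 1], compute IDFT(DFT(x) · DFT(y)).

(x ⊛ y)[n] = Σ(m=0 to 2) x[m] · y[(n-m) mod 3]

Computing each output sample:
(x ⊛ y)[0] = 1
(x ⊛ y)[1] = 0
(x ⊛ y)[2] = 0

x ⊛ y = [1, 0, 0]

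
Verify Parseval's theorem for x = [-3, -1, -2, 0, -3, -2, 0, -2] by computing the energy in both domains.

Time domain:
Σ|x[n]|² = |-3|² + |-1|² + |-2|² + |0|² + |-3|² + |-2|² + |0|² + |-2|² = 31.0000

Frequency domain:
(1/8)Σ|X[k]|² = (1/8)(|-13|² + |-0.7071-0.1213i|² + |-4+1i|² + |0.7071-4.1213i|² + |-3|² + |0.7071+4.1213i|² + |-4-1i|² + |-0.7071+0.1213i|²) = (1/8)·248.0000 = 31.0000

Both sides agree, confirming Parseval's theorem.

Σ|x[n]|² = (1/N)Σ|X[k]|² = 31.0000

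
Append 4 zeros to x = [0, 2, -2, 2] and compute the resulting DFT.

Original 4-point DFT: [2, 2, -6, 2]
Zero-padded 8-point DFT provides frequency interpolation.

DFT_8([x, 0, ...]) = [2, -0.8284i, 2, -4.8284i, -6, 4.8284i, 2, 0.8284i]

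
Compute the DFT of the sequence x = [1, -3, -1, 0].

X[k] = Σ(n=0 to 3) x[n] · ω_4^(nk)
where ω_4 = e^(-2πi/4)

Computing each X[k]:
X[0] = -3
X[1] = 2+3i
X[2] = 3
X[3] = 2-3i

X = [-3, 2+3i, 3, 2-3i]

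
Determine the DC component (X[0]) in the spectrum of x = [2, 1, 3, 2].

X[0] = Σ(n=0 to 3) x[n] · ω_4^0 = Σ x[n]
= (2) + (1) + (3) + (2)

X[0] = 8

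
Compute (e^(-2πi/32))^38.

Since ω_32^32 = 1, powers reduce modulo 32.
38 mod 32 = 6
So ω_32^38 = ω_32^6 = e^(-2πi·6/32)

ω_32^38 = ω_32^6 = 0.3827-0.9239i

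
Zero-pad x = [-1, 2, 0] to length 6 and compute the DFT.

Original 3-point DFT: [1, -2.0000-1.7321i, -2.0000+1.7321i]
Zero-padded 6-point DFT provides frequency interpolation.

DFT_6([x, 0, ...]) = [1, -1.7321i, -2.0000-1.7321i, -3, -2.0000+1.7321i, 1.7321i]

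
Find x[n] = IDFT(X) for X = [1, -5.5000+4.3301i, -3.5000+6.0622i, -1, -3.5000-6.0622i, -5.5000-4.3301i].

x[n] = (1/6) Σ(k=0 to 5) X[k] · e^(2πikn/6)

Computing each x[n]:
x[0] = -3
x[1] = -3
x[2] = 2
x[3] = 1
x[4] = 1
x[5] = 3

x = [-3, -3, 2, 1, 1, 3]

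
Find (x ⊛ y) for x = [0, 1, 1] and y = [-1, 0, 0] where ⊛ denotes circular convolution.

(x ⊛ y)[n] = Σ(m=0 to 2) x[m] · y[(n-m) mod 3]

Computing each output sample:
(x ⊛ y)[0] = 0
(x ⊛ y)[1] = -1
(x ⊛ y)[2] = -1

x ⊛ y = [0, -1, -1]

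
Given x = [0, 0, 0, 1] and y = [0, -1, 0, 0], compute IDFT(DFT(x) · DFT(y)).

(x ⊛ y)[n] = Σ(m=0 to 3) x[m] · y[(n-m) mod 4]

Computing each output sample:
(x ⊛ y)[0] = -1
(x ⊛ y)[1] = 0
(x ⊛ y)[2] = 0
(x ⊛ y)[3] = 0

x ⊛ y = [-1, 0, 0, 0]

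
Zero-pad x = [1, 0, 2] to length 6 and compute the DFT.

Original 3-point DFT: [3, 1.7321i, -1.7321i]
Zero-padded 6-point DFT provides frequency interpolation.

DFT_6([x, 0, ...]) = [3, -1.7321i, 1.7321i, 3, -1.7321i, 1.7321i]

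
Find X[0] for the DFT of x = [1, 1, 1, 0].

X[0] = Σ(n=0 to 3) x[n] · ω_4^0 = Σ x[n]
= (1) + (1) + (1) + (0)

X[0] = 3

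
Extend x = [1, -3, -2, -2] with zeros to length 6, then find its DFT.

Original 4-point DFT: [-6, 3+1i, 4, 3-1i]
Zero-padded 6-point DFT provides frequency interpolation.

DFT_6([x, 0, ...]) = [-6, 2.5000+4.3301i, 1.5000+0.8660i, 4, 1.5000-0.8660i, 2.5000-4.3301i]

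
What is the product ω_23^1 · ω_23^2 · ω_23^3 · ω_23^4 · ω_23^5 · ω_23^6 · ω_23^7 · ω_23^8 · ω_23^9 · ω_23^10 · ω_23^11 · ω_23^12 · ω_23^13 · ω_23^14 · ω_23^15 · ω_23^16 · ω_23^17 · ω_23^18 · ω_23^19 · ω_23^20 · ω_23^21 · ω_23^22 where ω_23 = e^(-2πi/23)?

The primitive 23rd roots of unity are ω_23^k for k coprime to 23: k ∈ {1, 2, 3, 4, 5, 6, 7, 8, 9, 10, 11, 12, 13, 14, 15, 16, 17, 18, 19, 20, 21, 22}
Their product equals the constant term of the cyclotomic polynomial Φ_23(x) up to sign.
For n ≥ 3, the product of all primitive nth roots of unity is 1. (For n=1 it is 1; for n=2 it is -1.)

1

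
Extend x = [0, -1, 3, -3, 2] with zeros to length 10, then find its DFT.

Original 5-point DFT: [1, 0.3090-0.6735i, -0.8090+7.4697i, -0.8090-7.4697i, 0.3090+0.6735i]
Zero-padded 10-point DFT provides frequency interpolation.

DFT_10([x, 0, ...]) = [1, -0.5729-0.5878i, 0.3090-0.6735i, -3.9271-0.9511i, -0.8090+7.4697i, 9, -0.8090-7.4697i, -3.9271+0.9511i, 0.3090+0.6735i, -0.5729+0.5878i]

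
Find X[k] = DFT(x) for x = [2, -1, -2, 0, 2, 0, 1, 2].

X[k] = Σ(n=0 to 7) x[n] · ω_8^(nk)
where ω_8 = e^(-2πi/8)

Computing each X[k]:
X[0] = 4
X[1] = 0.7071+5.1213i
X[2] = 5+3i
X[3] = -0.7071-0.8787i
X[4] = 2
X[5] = -0.7071+0.8787i
X[6] = 5-3i
X[7] = 0.7071-5.1213i

X = [4, 0.7071+5.1213i, 5+3i, -0.7071-0.8787i, 2, -0.7071+0.8787i, 5-3i, 0.7071-5.1213i]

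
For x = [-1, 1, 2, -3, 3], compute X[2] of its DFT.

X[2] = Σ(n=0 to 4) x[n] · ω_5^(2n) where ω_5 = e^(-2πi/5)
= (-1)·ω_5^0 + (1)·ω_5^2 + (2)·ω_5^4 + (-3)·ω_5^6 + (3)·ω_5^8

X[2] = -4.5451+5.9309i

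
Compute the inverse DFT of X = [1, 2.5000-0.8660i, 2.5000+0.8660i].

x[n] = (1/3) Σ(k=0 to 2) X[k] · e^(2πikn/3)

Computing each x[n]:
x[0] = 2
x[1] = 0
x[2] = -1

x = [2, 0, -1]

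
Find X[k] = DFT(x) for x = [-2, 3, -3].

X[k] = Σ(n=0 to 2) x[n] · ω_3^(nk)
where ω_3 = e^(-2πi/3)

Computing each X[k]:
X[0] = -2
X[1] = -2.0000-5.1962i
X[2] = -2.0000+5.1962i

X = [-2, -2.0000-5.1962i, -2.0000+5.1962i]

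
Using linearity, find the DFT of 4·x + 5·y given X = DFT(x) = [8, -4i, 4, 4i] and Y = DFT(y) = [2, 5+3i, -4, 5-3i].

By linearity: DFT(4x + 5y) = 4·DFT(x) + 5·DFT(y)
= 4·[8, -4i, 4, 4i] + 5·[2, 5+3i, -4, 5-3i]

Computing element-wise:
Z[0] = 4·(8) + 5·(2) = 42
Z[1] = 4·(-4i) + 5·(5+3i) = 25-1i
Z[2] = 4·(4) + 5·(-4) = -4
Z[3] = 4·(4i) + 5·(5-3i) = 25+1i

DFT(4x + 5y) = 4·X + 5·Y = [42, 25-1i, -4, 25+1i]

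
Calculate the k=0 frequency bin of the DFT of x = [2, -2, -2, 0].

X[0] = Σ(n=0 to 3) x[n] · ω_4^0 = Σ x[n]
= (2) + (-2) + (-2) + (0)

X[0] = -2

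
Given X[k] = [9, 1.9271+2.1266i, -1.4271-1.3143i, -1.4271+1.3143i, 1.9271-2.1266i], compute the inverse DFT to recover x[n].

x[n] = (1/5) Σ(k=0 to 4) X[k] · e^(2πikn/5)

Computing each x[n]:
x[0] = 2
x[1] = 2
x[2] = 0
x[3] = 2
x[4] = 3

x = [2, 2, 0, 2, 3]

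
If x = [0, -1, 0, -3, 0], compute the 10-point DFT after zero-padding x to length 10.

Original 5-point DFT: [-4, 2.1180-0.8123i, -0.1180+3.4410i, -0.1180-3.4410i, 2.1180+0.8123i]
Zero-padded 10-point DFT provides frequency interpolation.

DFT_10([x, 0, ...]) = [-4, 0.1180+3.4410i, 2.1180-0.8123i, -2.1180-0.8123i, -0.1180+3.4410i, 4, -0.1180-3.4410i, -2.1180+0.8123i, 2.1180+0.8123i, 0.1180-3.4410i]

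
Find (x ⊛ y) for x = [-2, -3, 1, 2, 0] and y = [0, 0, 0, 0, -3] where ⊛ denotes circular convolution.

(x ⊛ y)[n] = Σ(m=0 to 4) x[m] · y[(n-m) mod 5]

Computing each output sample:
(x ⊛ y)[0] = 9
(x ⊛ y)[1] = -3
(x ⊛ y)[2] = -6
(x ⊛ y)[3] = 0
(x ⊛ y)[4] = 6

x ⊛ y = [9, -3, -6, 0, 6]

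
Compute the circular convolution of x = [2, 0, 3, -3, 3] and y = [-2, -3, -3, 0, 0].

(x ⊛ y)[n] = Σ(m=0 to 4) x[m] · y[(n-m) mod 5]

Computing each output sample:
(x ⊛ y)[0] = -4
(x ⊛ y)[1] = -15
(x ⊛ y)[2] = -12
(x ⊛ y)[3] = -3
(x ⊛ y)[4] = -6

x ⊛ y = [-4, -15, -12, -3, -6]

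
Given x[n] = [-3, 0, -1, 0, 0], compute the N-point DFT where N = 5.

X[k] = Σ(n=0 to 4) x[n] · ω_5^(nk)
where ω_5 = e^(-2πi/5)

Computing each X[k]:
X[0] = -4
X[1] = -2.1910+0.5878i
X[2] = -3.3090-0.9511i
X[3] = -3.3090+0.9511i
X[4] = -2.1910-0.5878i

X = [-4, -2.1910+0.5878i, -3.3090-0.9511i, -3.3090+0.9511i, -2.1910-0.5878i]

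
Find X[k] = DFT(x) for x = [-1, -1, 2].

X[k] = Σ(n=0 to 2) x[n] · ω_3^(nk)
where ω_3 = e^(-2πi/3)

Computing each X[k]:
X[0] = 0
X[1] = -1.5000+2.5981i
X[2] = -1.5000-2.5981i

X = [0, -1.5000+2.5981i, -1.5000-2.5981i]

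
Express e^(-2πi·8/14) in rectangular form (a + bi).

ω_14^8 = e^(-2πi·8/14)
= cos(-2π·8/14) + i·sin(-2π·8/14)
= cos(-16π/14) + i·sin(-16π/14)

ω_14^8 = cos(-16π/14) + i·sin(-16π/14) = -0.9010+0.4339i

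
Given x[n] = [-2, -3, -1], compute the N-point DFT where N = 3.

X[k] = Σ(n=0 to 2) x[n] · ω_3^(nk)
where ω_3 = e^(-2πi/3)

Computing each X[k]:
X[0] = -6
X[1] = 1.7321i
X[2] = -1.7321i

X = [-6, 1.7321i, -1.7321i]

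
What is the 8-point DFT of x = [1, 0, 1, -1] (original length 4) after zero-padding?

Original 4-point DFT: [1, -1i, 3, 1i]
Zero-padded 8-point DFT provides frequency interpolation.

DFT_8([x, 0, ...]) = [1, 1.7071-0.2929i, -1i, 0.2929+1.7071i, 3, 0.2929-1.7071i, 1i, 1.7071+0.2929i]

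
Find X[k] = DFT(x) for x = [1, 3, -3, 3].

X[k] = Σ(n=0 to 3) x[n] · ω_4^(nk)
where ω_4 = e^(-2πi/4)

Computing each X[k]:
X[0] = 4
X[1] = 4
X[2] = -8
X[3] = 4

X = [4, 4, -8, 4]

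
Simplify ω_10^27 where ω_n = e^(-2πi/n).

Since ω_10^10 = 1, powers reduce modulo 10.
27 mod 10 = 7
So ω_10^27 = ω_10^7 = e^(-2πi·7/10)

ω_10^27 = ω_10^7 = -0.3090+0.9511i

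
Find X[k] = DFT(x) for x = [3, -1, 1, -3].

X[k] = Σ(n=0 to 3) x[n] · ω_4^(nk)
where ω_4 = e^(-2πi/4)

Computing each X[k]:
X[0] = 0
X[1] = 2-2i
X[2] = 8
X[3] = 2+2i

X = [0, 2-2i, 8, 2+2i]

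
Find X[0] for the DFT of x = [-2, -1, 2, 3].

X[0] = Σ(n=0 to 3) x[n] · ω_4^0 = Σ x[n]
= (-2) + (-1) + (2) + (3)

X[0] = 2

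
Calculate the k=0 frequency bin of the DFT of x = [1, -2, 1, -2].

X[0] = Σ(n=0 to 3) x[n] · ω_4^0 = Σ x[n]
= (1) + (-2) + (1) + (-2)

X[0] = -2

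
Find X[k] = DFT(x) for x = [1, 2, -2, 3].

X[k] = Σ(n=0 to 3) x[n] · ω_4^(nk)
where ω_4 = e^(-2πi/4)

Computing each X[k]:
X[0] = 4
X[1] = 3+1i
X[2] = -6
X[3] = 3-1i

X = [4, 3+1i, -6, 3-1i]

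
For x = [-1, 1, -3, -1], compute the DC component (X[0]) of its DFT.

X[0] = Σ(n=0 to 3) x[n] · ω_4^0 = Σ x[n]
= (-1) + (1) + (-3) + (-1)

X[0] = -4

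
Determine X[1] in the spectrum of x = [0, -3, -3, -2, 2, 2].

X[1] = Σ(n=0 to 5) x[n] · ω_6^(1n) where ω_6 = e^(-2πi/6)
= (0)·ω_6^0 + (-3)·ω_6^1 + (-3)·ω_6^2 + (-2)·ω_6^3 + (2)·ω_6^4 + (2)·ω_6^5

X[1] = 2.0000+8.6603i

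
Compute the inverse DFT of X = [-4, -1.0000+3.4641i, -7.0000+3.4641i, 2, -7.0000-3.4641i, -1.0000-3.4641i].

x[n] = (1/6) Σ(k=0 to 5) X[k] · e^(2πikn/6)

Computing each x[n]:
x[0] = -3
x[1] = -2
x[2] = 1
x[3] = -3
x[4] = 1
x[5] = 2

x = [-3, -2, 1, -3, 1, 2]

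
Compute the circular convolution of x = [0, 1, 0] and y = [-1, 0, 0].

(x ⊛ y)[n] = Σ(m=0 to 2) x[m] · y[(n-m) mod 3]

Computing each output sample:
(x ⊛ y)[0] = 0
(x ⊛ y)[1] = -1
(x ⊛ y)[2] = 0

x ⊛ y = [0, -1, 0]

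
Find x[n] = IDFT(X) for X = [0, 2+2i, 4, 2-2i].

x[n] = (1/4) Σ(k=0 to 3) X[k] · e^(2πikn/4)

Computing each x[n]:
x[0] = 2
x[1] = -2
x[2] = 0
x[3] = 0

x = [2, -2, 0, 0]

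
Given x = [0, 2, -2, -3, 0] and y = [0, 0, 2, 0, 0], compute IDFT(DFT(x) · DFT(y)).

(x ⊛ y)[n] = Σ(m=0 to 4) x[m] · y[(n-m) mod 5]

Computing each output sample:
(x ⊛ y)[0] = -6
(x ⊛ y)[1] = 0
(x ⊛ y)[2] = 0
(x ⊛ y)[3] = 4
(x ⊛ y)[4] = -4

x ⊛ y = [-6, 0, 0, 4, -4]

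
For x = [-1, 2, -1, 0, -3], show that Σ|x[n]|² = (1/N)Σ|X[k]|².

Time domain:
Σ|x[n]|² = |-1|² + |2|² + |-1|² + |0|² + |-3|² = 15.0000

Frequency domain:
(1/5)Σ|X[k]|² = (1/5)(|-3|² + |-0.5000-4.1675i|² + |-0.5000-3.8900i|² + |-0.5000+3.8900i|² + |-0.5000+4.1675i|²) = (1/5)·75.0000 = 15.0000

Both sides agree, confirming Parseval's theorem.

Σ|x[n]|² = (1/N)Σ|X[k]|² = 15.0000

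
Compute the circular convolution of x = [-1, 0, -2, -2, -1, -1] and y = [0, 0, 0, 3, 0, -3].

(x ⊛ y)[n] = Σ(m=0 to 5) x[m] · y[(n-m) mod 6]

Computing each output sample:
(x ⊛ y)[0] = -6
(x ⊛ y)[1] = 3
(x ⊛ y)[2] = 3
(x ⊛ y)[3] = 0
(x ⊛ y)[4] = 3
(x ⊛ y)[5] = -3

x ⊛ y = [-6, 3, 3, 0, 3, -3]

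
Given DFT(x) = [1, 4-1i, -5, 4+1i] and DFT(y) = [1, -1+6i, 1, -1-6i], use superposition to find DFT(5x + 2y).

By linearity: DFT(5x + 2y) = 5·DFT(x) + 2·DFT(y)
= 5·[1, 4-1i, -5, 4+1i] + 2·[1, -1+6i, 1, -1-6i]

Computing element-wise:
Z[0] = 5·(1) + 2·(1) = 7
Z[1] = 5·(4-1i) + 2·(-1+6i) = 18+7i
Z[2] = 5·(-5) + 2·(1) = -23
Z[3] = 5·(4+1i) + 2·(-1-6i) = 18-7i

DFT(5x + 2y) = 5·X + 2·Y = [7, 18+7i, -23, 18-7i]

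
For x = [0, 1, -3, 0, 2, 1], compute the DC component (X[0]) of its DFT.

X[0] = Σ(n=0 to 5) x[n] · ω_6^0 = Σ x[n]
= (0) + (1) + (-3) + (0) + (2) + (1)

X[0] = 1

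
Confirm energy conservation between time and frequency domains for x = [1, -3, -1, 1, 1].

Time domain:
Σ|x[n]|² = |1|² + |-3|² + |-1|² + |1|² + |1|² = 13.0000

Frequency domain:
(1/5)Σ|X[k]|² = (1/5)(|-1|² + |0.3820+4.9798i|² + |2.6180+0.4490i|² + |2.6180-0.4490i|² + |0.3820-4.9798i|²) = (1/5)·65.0000 = 13.0000

Both sides agree, confirming Parseval's theorem.

Σ|x[n]|² = (1/N)Σ|X[k]|² = 13.0000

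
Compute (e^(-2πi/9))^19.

Since ω_9^9 = 1, powers reduce modulo 9.
19 mod 9 = 1
So ω_9^19 = ω_9^1 = e^(-2πi·1/9)

ω_9^19 = ω_9^1 = 0.7660-0.6428i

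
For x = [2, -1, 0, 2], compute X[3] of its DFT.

X[3] = Σ(n=0 to 3) x[n] · ω_4^(3n) where ω_4 = e^(-2πi/4)
= (2)·ω_4^0 + (-1)·ω_4^3 + (0)·ω_4^6 + (2)·ω_4^9

X[3] = 2-3i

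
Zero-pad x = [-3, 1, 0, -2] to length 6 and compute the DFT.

Original 4-point DFT: [-4, -3-3i, -2, -3+3i]
Zero-padded 6-point DFT provides frequency interpolation.

DFT_6([x, 0, ...]) = [-4, -0.5000-0.8660i, -5.5000-0.8660i, -2, -5.5000+0.8660i, -0.5000+0.8660i]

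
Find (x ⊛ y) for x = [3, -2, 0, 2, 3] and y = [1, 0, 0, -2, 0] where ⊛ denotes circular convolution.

(x ⊛ y)[n] = Σ(m=0 to 4) x[m] · y[(n-m) mod 5]

Computing each output sample:
(x ⊛ y)[0] = 3
(x ⊛ y)[1] = -6
(x ⊛ y)[2] = -6
(x ⊛ y)[3] = -4
(x ⊛ y)[4] = 7

x ⊛ y = [3, -6, -6, -4, 7]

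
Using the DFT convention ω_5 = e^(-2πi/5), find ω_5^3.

ω_5^3 = e^(-2πi·3/5)
= cos(-2π·3/5) + i·sin(-2π·3/5)
= cos(-6π/5) + i·sin(-6π/5)

ω_5^3 = cos(-6π/5) + i·sin(-6π/5) = -0.8090+0.5878i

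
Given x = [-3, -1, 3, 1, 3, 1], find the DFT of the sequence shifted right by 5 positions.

Time shift by 5: X_shifted[k] = ω_6^(5k) · X[k]
Shifted x = [-1, 3, 1, 3, 1, -3]

DFT(x[n-5]) = [4, -5.0000-5.1962i, 1.0000-5.1962i, -2, 1.0000+5.1962i, -5.0000+5.1962i]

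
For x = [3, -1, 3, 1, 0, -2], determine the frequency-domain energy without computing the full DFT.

Parseval: Σ|x[n]|² = (1/N)Σ|X[k]|², so Σ|X[k]|² = N·Σ|x[n]|² = 6·24.0000

Σ|X[k]|² = N·Σ|x[n]|² = 6·24.0000 = 144.0000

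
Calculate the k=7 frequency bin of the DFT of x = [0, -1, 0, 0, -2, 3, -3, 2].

X[7] = Σ(n=0 to 7) x[n] · ω_8^(7n) where ω_8 = e^(-2πi/8)
= (0)·ω_8^0 + (-1)·ω_8^7 + (0)·ω_8^14 + (0)·ω_8^21 + (-2)·ω_8^28 + (3)·ω_8^35 + (-3)·ω_8^42 + (2)·ω_8^49

X[7] = 0.5858-1.2426i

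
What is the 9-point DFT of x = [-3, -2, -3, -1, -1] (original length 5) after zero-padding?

Original 5-point DFT: [-10, -0.6910+2.1266i, -1.8090-1.3143i, -1.8090+1.3143i, -0.6910-2.1266i]
Zero-padded 9-point DFT provides frequency interpolation.

DFT_9([x, 0, ...]) = [-10, -3.6133+5.4480i, -0.7943+1.4869i, -1, -3.0924-1.3631i, -3.0924+1.3631i, -1, -0.7943-1.4869i, -3.6133-5.4480i]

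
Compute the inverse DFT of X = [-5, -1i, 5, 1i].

x[n] = (1/4) Σ(k=0 to 3) X[k] · e^(2πikn/4)

Computing each x[n]:
x[0] = 0
x[1] = -2
x[2] = 0
x[3] = -3

x = [0, -2, 0, -3]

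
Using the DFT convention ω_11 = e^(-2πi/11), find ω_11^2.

ω_11^2 = e^(-2πi·2/11)
= cos(-2π·2/11) + i·sin(-2π·2/11)
= cos(-4π/11) + i·sin(-4π/11)

ω_11^2 = cos(-4π/11) + i·sin(-4π/11) = 0.4154-0.9096i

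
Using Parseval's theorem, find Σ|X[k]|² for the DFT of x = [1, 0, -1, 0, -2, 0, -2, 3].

Parseval: Σ|x[n]|² = (1/N)Σ|X[k]|², so Σ|X[k]|² = N·Σ|x[n]|² = 8·19.0000

Σ|X[k]|² = N·Σ|x[n]|² = 8·19.0000 = 152.0000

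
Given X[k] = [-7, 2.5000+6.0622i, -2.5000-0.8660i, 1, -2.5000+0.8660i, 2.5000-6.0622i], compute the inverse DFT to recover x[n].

x[n] = (1/6) Σ(k=0 to 5) X[k] · e^(2πikn/6)

Computing each x[n]:
x[0] = -1
x[1] = -2
x[2] = -3
x[3] = -3
x[4] = 1
x[5] = 1

x = [-1, -2, -3, -3, 1, 1]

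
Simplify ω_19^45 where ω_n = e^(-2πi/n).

Since ω_19^19 = 1, powers reduce modulo 19.
45 mod 19 = 7
So ω_19^45 = ω_19^7 = e^(-2πi·7/19)

ω_19^45 = ω_19^7 = -0.6773-0.7357i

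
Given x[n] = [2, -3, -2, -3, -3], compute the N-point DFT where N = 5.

X[k] = Σ(n=0 to 4) x[n] · ω_5^(nk)
where ω_5 = e^(-2πi/5)

Computing each X[k]:
X[0] = -9
X[1] = 4.1910-0.5878i
X[2] = 5.3090+0.9511i
X[3] = 5.3090-0.9511i
X[4] = 4.1910+0.5878i

X = [-9, 4.1910-0.5878i, 5.3090+0.9511i, 5.3090-0.9511i, 4.1910+0.5878i]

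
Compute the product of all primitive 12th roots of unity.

The primitive 12th roots of unity are ω_12^k for k coprime to 12: k ∈ {1, 5, 7, 11}
Their product equals the constant term of the cyclotomic polynomial Φ_12(x) up to sign.
For n ≥ 3, the product of all primitive nth roots of unity is 1. (For n=1 it is 1; for n=2 it is -1.)

1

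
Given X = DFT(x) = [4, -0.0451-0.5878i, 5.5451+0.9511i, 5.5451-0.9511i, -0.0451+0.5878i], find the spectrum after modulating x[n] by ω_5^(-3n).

Modulation property: DFT(ω_5^(-3n)·x[n]) = X[(k-3) mod 5], so circularly shift X by 3 positions.

X[k-3] = [5.5451+0.9511i, 5.5451-0.9511i, -0.0451+0.5878i, 4, -0.0451-0.5878i]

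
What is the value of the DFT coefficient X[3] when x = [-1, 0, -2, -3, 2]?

X[3] = Σ(n=0 to 4) x[n] · ω_5^(3n) where ω_5 = e^(-2πi/5)
= (-1)·ω_5^0 + (0)·ω_5^3 + (-2)·ω_5^6 + (-3)·ω_5^9 + (2)·ω_5^12

X[3] = -4.1631-2.1266i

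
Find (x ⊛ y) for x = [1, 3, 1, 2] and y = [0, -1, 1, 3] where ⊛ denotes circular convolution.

(x ⊛ y)[n] = Σ(m=0 to 3) x[m] · y[(n-m) mod 4]

Computing each output sample:
(x ⊛ y)[0] = 8
(x ⊛ y)[1] = 4
(x ⊛ y)[2] = 4
(x ⊛ y)[3] = 5

x ⊛ y = [8, 4, 4, 5]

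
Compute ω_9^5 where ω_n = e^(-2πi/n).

ω_9^5 = e^(-2πi·5/9)
= cos(-2π·5/9) + i·sin(-2π·5/9)
= cos(-10π/9) + i·sin(-10π/9)

ω_9^5 = cos(-10π/9) + i·sin(-10π/9) = -0.9397+0.3420i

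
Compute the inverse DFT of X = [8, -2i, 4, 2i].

x[n] = (1/4) Σ(k=0 to 3) X[k] · e^(2πikn/4)

Computing each x[n]:
x[0] = 3
x[1] = 2
x[2] = 3
x[3] = 0

x = [3, 2, 3, 0]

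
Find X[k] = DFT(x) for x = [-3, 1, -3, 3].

X[k] = Σ(n=0 to 3) x[n] · ω_4^(nk)
where ω_4 = e^(-2πi/4)

Computing each X[k]:
X[0] = -2
X[1] = 2i
X[2] = -10
X[3] = -2i

X = [-2, 2i, -10, -2i]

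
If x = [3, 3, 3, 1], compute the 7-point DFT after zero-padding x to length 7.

Original 4-point DFT: [10, -2i, 2, 2i]
Zero-padded 7-point DFT provides frequency interpolation.

DFT_7([x, 0, ...]) = [10, 3.3019-5.7042i, 0.2530-0.8413i, 1.9450+0.0689i, 1.9450-0.0689i, 0.2530+0.8413i, 3.3019+5.7042i]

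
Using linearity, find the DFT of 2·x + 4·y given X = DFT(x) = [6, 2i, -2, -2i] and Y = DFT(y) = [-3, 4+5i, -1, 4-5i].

By linearity: DFT(2x + 4y) = 2·DFT(x) + 4·DFT(y)
= 2·[6, 2i, -2, -2i] + 4·[-3, 4+5i, -1, 4-5i]

Computing element-wise:
Z[0] = 2·(6) + 4·(-3) = 0
Z[1] = 2·(2i) + 4·(4+5i) = 16+24i
Z[2] = 2·(-2) + 4·(-1) = -8
Z[3] = 2·(-2i) + 4·(4-5i) = 16-24i

DFT(2x + 4y) = 2·X + 4·Y = [0, 16+24i, -8, 16-24i]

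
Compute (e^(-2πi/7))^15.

Since ω_7^7 = 1, powers reduce modulo 7.
15 mod 7 = 1
So ω_7^15 = ω_7^1 = e^(-2πi·1/7)

ω_7^15 = ω_7^1 = 0.6235-0.7818i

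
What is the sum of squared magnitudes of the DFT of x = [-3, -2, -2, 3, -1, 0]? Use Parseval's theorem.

Parseval: Σ|x[n]|² = (1/N)Σ|X[k]|², so Σ|X[k]|² = N·Σ|x[n]|² = 6·27.0000

Σ|X[k]|² = N·Σ|x[n]|² = 6·27.0000 = 162.0000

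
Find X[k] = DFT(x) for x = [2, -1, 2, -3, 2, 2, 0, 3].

X[k] = Σ(n=0 to 7) x[n] · ω_8^(nk)
where ω_8 = e^(-2πi/8)

Computing each X[k]:
X[0] = 7
X[1] = 2.1213+4.3640i
X[2] = 2-1i
X[3] = -2.1213+8.3640i
X[4] = 5
X[5] = -2.1213-8.3640i
X[6] = 2+1i
X[7] = 2.1213-4.3640i

X = [7, 2.1213+4.3640i, 2-1i, -2.1213+8.3640i, 5, -2.1213-8.3640i, 2+1i, 2.1213-4.3640i]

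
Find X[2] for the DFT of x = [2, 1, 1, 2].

X[2] = Σ(n=0 to 3) x[n] · ω_4^(2n) where ω_4 = e^(-2πi/4)
= (2)·ω_4^0 + (1)·ω_4^2 + (1)·ω_4^4 + (2)·ω_4^6

X[2] = 0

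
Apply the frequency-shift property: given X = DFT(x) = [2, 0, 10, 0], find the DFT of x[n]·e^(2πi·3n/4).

Modulation property: DFT(ω_4^(-3n)·x[n]) = X[(k-3) mod 4], so circularly shift X by 3 positions.

X[k-3] = [0, 10, 0, 2]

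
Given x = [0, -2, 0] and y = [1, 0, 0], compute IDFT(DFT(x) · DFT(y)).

(x ⊛ y)[n] = Σ(m=0 to 2) x[m] · y[(n-m) mod 3]

Computing each output sample:
(x ⊛ y)[0] = 0
(x ⊛ y)[1] = -2
(x ⊛ y)[2] = 0

x ⊛ y = [0, -2, 0]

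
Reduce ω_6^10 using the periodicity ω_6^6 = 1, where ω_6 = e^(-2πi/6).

Since ω_6^6 = 1, powers reduce modulo 6.
10 mod 6 = 4
So ω_6^10 = ω_6^4 = e^(-2πi·4/6)

ω_6^10 = ω_6^4 = -0.5000+0.8660i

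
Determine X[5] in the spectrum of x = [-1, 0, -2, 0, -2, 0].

X[5] = Σ(n=0 to 5) x[n] · ω_6^(5n) where ω_6 = e^(-2πi/6)
= (-1)·ω_6^0 + (0)·ω_6^5 + (-2)·ω_6^10 + (0)·ω_6^15 + (-2)·ω_6^20 + (0)·ω_6^25

X[5] = 1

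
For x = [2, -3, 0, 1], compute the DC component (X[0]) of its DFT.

X[0] = Σ(n=0 to 3) x[n] · ω_4^0 = Σ x[n]
= (2) + (-3) + (0) + (1)

X[0] = 0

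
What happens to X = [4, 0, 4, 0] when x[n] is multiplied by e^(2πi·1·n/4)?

Modulation property: DFT(ω_4^(-1n)·x[n]) = X[(k-1) mod 4], so circularly shift X by 1 positions.

X[k-1] = [0, 4, 0, 4]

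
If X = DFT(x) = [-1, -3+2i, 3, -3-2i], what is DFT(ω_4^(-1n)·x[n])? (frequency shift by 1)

Modulation property: DFT(ω_4^(-1n)·x[n]) = X[(k-1) mod 4], so circularly shift X by 1 positions.

X[k-1] = [-3-2i, -1, -3+2i, 3]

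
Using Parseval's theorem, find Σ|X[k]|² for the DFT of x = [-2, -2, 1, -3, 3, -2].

Parseval: Σ|x[n]|² = (1/N)Σ|X[k]|², so Σ|X[k]|² = N·Σ|x[n]|² = 6·31.0000

Σ|X[k]|² = N·Σ|x[n]|² = 6·31.0000 = 186.0000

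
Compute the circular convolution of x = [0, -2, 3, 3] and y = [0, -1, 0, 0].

(x ⊛ y)[n] = Σ(m=0 to 3) x[m] · y[(n-m) mod 4]

Computing each output sample:
(x ⊛ y)[0] = -3
(x ⊛ y)[1] = 0
(x ⊛ y)[2] = 2
(x ⊛ y)[3] = -3

x ⊛ y = [-3, 0, 2, -3]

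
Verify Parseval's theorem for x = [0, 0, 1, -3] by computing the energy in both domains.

Time domain:
Σ|x[n]|² = |0|² + |0|² + |1|² + |-3|² = 10.0000

Frequency domain:
(1/4)Σ|X[k]|² = (1/4)(|-2|² + |-1-3i|² + |4|² + |-1+3i|²) = (1/4)·40.0000 = 10.0000

Both sides agree, confirming Parseval's theorem.

Σ|x[n]|² = (1/N)Σ|X[k]|² = 10.0000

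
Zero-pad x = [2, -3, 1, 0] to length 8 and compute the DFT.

Original 4-point DFT: [0, 1+3i, 6, 1-3i]
Zero-padded 8-point DFT provides frequency interpolation.

DFT_8([x, 0, ...]) = [0, -0.1213+1.1213i, 1+3i, 4.1213+3.1213i, 6, 4.1213-3.1213i, 1-3i, -0.1213-1.1213i]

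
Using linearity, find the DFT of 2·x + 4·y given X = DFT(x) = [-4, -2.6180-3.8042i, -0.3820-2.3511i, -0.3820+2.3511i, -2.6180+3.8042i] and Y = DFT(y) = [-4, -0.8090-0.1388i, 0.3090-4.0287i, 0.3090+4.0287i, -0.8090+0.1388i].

By linearity: DFT(2x + 4y) = 2·DFT(x) + 4·DFT(y)
= 2·[-4, -2.6180-3.8042i, -0.3820-2.3511i, -0.3820+2.3511i, -2.6180+3.8042i] + 4·[-4, -0.8090-0.1388i, 0.3090-4.0287i, 0.3090+4.0287i, -0.8090+0.1388i]

Computing element-wise:
Z[0] = 2·(-4) + 4·(-4) = -24
Z[1] = 2·(-2.6180-3.8042i) + 4·(-0.8090-0.1388i) = -8.4720-8.1636i
Z[2] = 2·(-0.3820-2.3511i) + 4·(0.3090-4.0287i) = 0.4720-20.8170i
Z[3] = 2·(-0.3820+2.3511i) + 4·(0.3090+4.0287i) = 0.4720+20.8170i
Z[4] = 2·(-2.6180+3.8042i) + 4·(-0.8090+0.1388i) = -8.4720+8.1636i

DFT(2x + 4y) = 2·X + 4·Y = [-24, -8.4720-8.1636i, 0.4720-20.8170i, 0.4720+20.8170i, -8.4720+8.1636i]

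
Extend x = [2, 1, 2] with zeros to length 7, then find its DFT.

Original 3-point DFT: [5, 0.5000+0.8660i, 0.5000-0.8660i]
Zero-padded 7-point DFT provides frequency interpolation.

DFT_7([x, 0, ...]) = [5, 2.1784-2.7317i, -0.0245-0.1072i, 2.3460+1.1298i, 2.3460-1.1298i, -0.0245+0.1072i, 2.1784+2.7317i]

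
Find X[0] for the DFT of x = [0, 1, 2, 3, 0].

X[0] = Σ(n=0 to 4) x[n] · ω_5^0 = Σ x[n]
= (0) + (1) + (2) + (3) + (0)

X[0] = 6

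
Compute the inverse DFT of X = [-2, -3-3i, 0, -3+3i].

x[n] = (1/4) Σ(k=0 to 3) X[k] · e^(2πikn/4)

Computing each x[n]:
x[0] = -2
x[1] = 1
x[2] = 1
x[3] = -2

x = [-2, 1, 1, -2]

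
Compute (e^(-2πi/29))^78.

Since ω_29^29 = 1, powers reduce modulo 29.
78 mod 29 = 20
So ω_29^78 = ω_29^20 = e^(-2πi·20/29)

ω_29^78 = ω_29^20 = -0.3701+0.9290i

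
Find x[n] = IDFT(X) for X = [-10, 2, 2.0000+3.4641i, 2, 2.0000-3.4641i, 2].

x[n] = (1/6) Σ(k=0 to 5) X[k] · e^(2πikn/6)

Computing each x[n]:
x[0] = 0
x[1] = -3
x[2] = -1
x[3] = -2
x[4] = -3
x[5] = -1

x = [0, -3, -1, -2, -3, -1]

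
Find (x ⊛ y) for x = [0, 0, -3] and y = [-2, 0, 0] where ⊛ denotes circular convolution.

(x ⊛ y)[n] = Σ(m=0 to 2) x[m] · y[(n-m) mod 3]

Computing each output sample:
(x ⊛ y)[0] = 0
(x ⊛ y)[1] = 0
(x ⊛ y)[2] = 6

x ⊛ y = [0, 0, 6]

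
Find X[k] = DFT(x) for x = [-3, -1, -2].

X[k] = Σ(n=0 to 2) x[n] · ω_3^(nk)
where ω_3 = e^(-2πi/3)

Computing each X[k]:
X[0] = -6
X[1] = -1.5000-0.8660i
X[2] = -1.5000+0.8660i

X = [-6, -1.5000-0.8660i, -1.5000+0.8660i]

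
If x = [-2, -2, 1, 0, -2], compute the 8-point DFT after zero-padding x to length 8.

Original 5-point DFT: [-5, -4.0451-0.5878i, 1.5451+0.9511i, 1.5451-0.9511i, -4.0451+0.5878i]
Zero-padded 8-point DFT provides frequency interpolation.

DFT_8([x, 0, ...]) = [-5, -1.4142+0.4142i, -5+2i, 1.4142+2.4142i, -1, 1.4142-2.4142i, -5-2i, -1.4142-0.4142i]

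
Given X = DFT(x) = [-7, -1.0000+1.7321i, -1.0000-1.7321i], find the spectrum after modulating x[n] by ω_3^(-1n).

Modulation property: DFT(ω_3^(-1n)·x[n]) = X[(k-1) mod 3], so circularly shift X by 1 positions.

X[k-1] = [-1.0000-1.7321i, -7, -1.0000+1.7321i]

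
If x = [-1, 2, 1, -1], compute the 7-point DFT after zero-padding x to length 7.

Original 4-point DFT: [1, -2-3i, -1, -2+3i]
Zero-padded 7-point DFT provides frequency interpolation.

DFT_7([x, 0, ...]) = [1, 0.9254-2.1047i, -2.9695-2.2978i, -1.9559+0.8890i, -1.9559-0.8890i, -2.9695+2.2978i, 0.9254+2.1047i]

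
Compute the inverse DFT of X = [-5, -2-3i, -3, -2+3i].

x[n] = (1/4) Σ(k=0 to 3) X[k] · e^(2πikn/4)

Computing each x[n]:
x[0] = -3
x[1] = 1
x[2] = -1
x[3] = -2

x = [-3, 1, -1, -2]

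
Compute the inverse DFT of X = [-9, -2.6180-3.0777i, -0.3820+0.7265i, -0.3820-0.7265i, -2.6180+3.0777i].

x[n] = (1/5) Σ(k=0 to 4) X[k] · e^(2πikn/5)

Computing each x[n]:
x[0] = -3
x[1] = -1
x[2] = 0
x[3] = -2
x[4] = -3

x = [-3, -1, 0, -2, -3]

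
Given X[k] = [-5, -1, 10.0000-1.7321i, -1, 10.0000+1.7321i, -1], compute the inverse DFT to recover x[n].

x[n] = (1/6) Σ(k=0 to 5) X[k] · e^(2πikn/6)

Computing each x[n]:
x[0] = 2
x[1] = -2
x[2] = -3
x[3] = 3
x[4] = -2
x[5] = -3

x = [2, -2, -3, 3, -2, -3]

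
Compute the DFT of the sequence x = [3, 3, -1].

X[k] = Σ(n=0 to 2) x[n] · ω_3^(nk)
where ω_3 = e^(-2πi/3)

Computing each X[k]:
X[0] = 5
X[1] = 2.0000-3.4641i
X[2] = 2.0000+3.4641i

X = [5, 2.0000-3.4641i, 2.0000+3.4641i]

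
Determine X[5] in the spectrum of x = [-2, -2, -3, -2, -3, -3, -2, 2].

X[5] = Σ(n=0 to 7) x[n] · ω_8^(5n) where ω_8 = e^(-2πi/8)
= (-2)·ω_8^0 + (-2)·ω_8^5 + (-3)·ω_8^10 + (-2)·ω_8^15 + (-3)·ω_8^20 + (-3)·ω_8^25 + (-2)·ω_8^30 + (2)·ω_8^35

X[5] = -2.5355-1.1213i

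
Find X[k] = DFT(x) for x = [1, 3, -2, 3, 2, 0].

X[k] = Σ(n=0 to 5) x[n] · ω_6^(nk)
where ω_6 = e^(-2πi/6)

Computing each X[k]:
X[0] = 7
X[1] = -0.5000+0.8660i
X[2] = 2.5000-6.0622i
X[3] = -5
X[4] = 2.5000+6.0622i
X[5] = -0.5000-0.8660i

X = [7, -0.5000+0.8660i, 2.5000-6.0622i, -5, 2.5000+6.0622i, -0.5000-0.8660i]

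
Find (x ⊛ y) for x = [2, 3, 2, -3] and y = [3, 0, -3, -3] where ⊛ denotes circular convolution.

(x ⊛ y)[n] = Σ(m=0 to 3) x[m] · y[(n-m) mod 4]

Computing each output sample:
(x ⊛ y)[0] = -9
(x ⊛ y)[1] = 12
(x ⊛ y)[2] = 9
(x ⊛ y)[3] = -24

x ⊛ y = [-9, 12, 9, -24]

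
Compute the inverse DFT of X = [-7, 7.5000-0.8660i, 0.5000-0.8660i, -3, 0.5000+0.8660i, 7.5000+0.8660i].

x[n] = (1/6) Σ(k=0 to 5) X[k] · e^(2πikn/6)

Computing each x[n]:
x[0] = 1
x[1] = 1
x[2] = -3
x[3] = -3
x[4] = -3
x[5] = 0

x = [1, 1, -3, -3, -3, 0]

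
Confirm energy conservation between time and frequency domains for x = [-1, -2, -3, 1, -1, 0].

Time domain:
Σ|x[n]|² = |-1|² + |-2|² + |-3|² + |1|² + |-1|² + |0|² = 16.0000

Frequency domain:
(1/6)Σ|X[k]|² = (1/6)(|-6|² + |-1.0000+3.4641i|² + |3|² + |-4|² + |3|² + |-1.0000-3.4641i|²) = (1/6)·96.0000 = 16.0000

Both sides agree, confirming Parseval's theorem.

Σ|x[n]|² = (1/N)Σ|X[k]|² = 16.0000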